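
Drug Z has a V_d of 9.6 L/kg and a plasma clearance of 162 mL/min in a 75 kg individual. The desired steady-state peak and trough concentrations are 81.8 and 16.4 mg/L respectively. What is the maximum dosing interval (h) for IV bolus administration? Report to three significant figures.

119 h

Total Vd = 9.6 × 75 = 720.0 L
CL = 162 mL/min × 60/1000 = 9.720 L/h
k = CL / Vd = 9.720 / 720.0 = 0.01350 h⁻¹
Between IV bolus doses, concentration decays as C = C₀·e^(−kτ), so C_peak/C_trough = e^(kτ).
τ_max = ln(C_peak/C_trough) / k = ln(81.8/16.4) / 0.01350 = 1.607 / 0.01350 = 119.0 h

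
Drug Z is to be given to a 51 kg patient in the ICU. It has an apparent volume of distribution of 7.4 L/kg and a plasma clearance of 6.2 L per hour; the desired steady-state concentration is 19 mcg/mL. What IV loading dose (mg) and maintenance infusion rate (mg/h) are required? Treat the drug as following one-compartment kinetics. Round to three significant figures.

Vd = 7.4 L/kg × 51 kg = 377.4 L
Loading dose = Vd × C = 377.4 × 19 = 7171 mg
Maintenance infusion rate = CL × Css = 6.200 × 19 = 117.8 mg/h

(a) 7170 mg; (b) 118 mg/h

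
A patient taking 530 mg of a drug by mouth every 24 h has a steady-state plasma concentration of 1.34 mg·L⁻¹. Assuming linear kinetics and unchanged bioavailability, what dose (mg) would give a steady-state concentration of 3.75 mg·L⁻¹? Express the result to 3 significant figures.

1480 mg

With linear kinetics, Css is proportional to dose rate (D/τ) at fixed clearance.
D₂ = D₁ × (Css,target / Css,current) = 530 × 3.75/1.34 = 1483 mg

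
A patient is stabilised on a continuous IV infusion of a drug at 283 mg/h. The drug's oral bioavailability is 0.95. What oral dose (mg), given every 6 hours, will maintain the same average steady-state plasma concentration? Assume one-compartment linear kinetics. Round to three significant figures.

1790 mg

To maintain the same Css, the systemic dosing rate must be unchanged: F·D/τ = infusion rate.
D = rate × τ / F = 283 × 6 / 0.95 = 1787 mg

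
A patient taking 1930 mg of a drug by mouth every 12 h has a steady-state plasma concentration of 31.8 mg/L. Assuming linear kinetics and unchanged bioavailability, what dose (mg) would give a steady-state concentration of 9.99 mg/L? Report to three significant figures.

With linear kinetics, Css is proportional to dose rate (D/τ) at fixed clearance.
D₂ = D₁ × (Css,target / Css,current) = 1930 × 9.99/31.8 = 606.3 mg

606 mg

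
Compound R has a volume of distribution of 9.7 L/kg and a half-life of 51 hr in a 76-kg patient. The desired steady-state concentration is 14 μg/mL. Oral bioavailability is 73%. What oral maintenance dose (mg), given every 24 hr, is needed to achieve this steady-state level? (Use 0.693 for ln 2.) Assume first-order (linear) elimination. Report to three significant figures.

Total Vd = 9.7 × 76 = 737.2 L
CL = 0.693 × Vd / t½ = 0.693 × 737.2 / 51 = 10.02 L/h
D = CL × Css × τ / F = 10.02 × 14 × 24 / 0.73 = 4612 mg

4610 mg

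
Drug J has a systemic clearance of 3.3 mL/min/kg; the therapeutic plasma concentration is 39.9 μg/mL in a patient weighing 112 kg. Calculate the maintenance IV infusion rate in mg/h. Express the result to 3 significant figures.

885 mg/h

CL = 3.3 mL/min/kg × 112 kg = 369.6 mL/min = 369.6 × 60/1000 = 22.18 L/h
R₀ = 22.18 × 39.9 = 885.0 mg/h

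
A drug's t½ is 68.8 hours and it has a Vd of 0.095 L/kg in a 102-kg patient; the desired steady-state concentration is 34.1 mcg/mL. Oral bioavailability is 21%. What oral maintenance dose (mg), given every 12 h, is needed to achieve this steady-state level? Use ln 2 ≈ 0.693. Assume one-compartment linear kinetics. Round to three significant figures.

190 mg

Vd(total) = 102 kg × 0.095 L/kg = 9.690 L
k = 0.693/68.8 = 0.01007 h⁻¹, so CL = k·Vd = 0.01007 × 9.690 = 0.09758 L/h
D = CL × Css × τ / F = 0.09758 × 34.1 × 12 / 0.21 = 190.1 mg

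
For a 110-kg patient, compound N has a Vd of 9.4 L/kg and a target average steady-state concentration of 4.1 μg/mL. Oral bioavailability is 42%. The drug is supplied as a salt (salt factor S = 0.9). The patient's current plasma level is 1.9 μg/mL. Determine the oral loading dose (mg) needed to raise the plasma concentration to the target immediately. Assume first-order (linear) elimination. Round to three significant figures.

Total Vd = 9.4 × 110 = 1034 L
Concentration deficit ΔC = 4.1 − 1.9 = 2.200 mg/L
LD = Vd × ΔC / F / S = 1034 × 2.200 / 0.42 / 0.9 = 6018 mg

6020 mg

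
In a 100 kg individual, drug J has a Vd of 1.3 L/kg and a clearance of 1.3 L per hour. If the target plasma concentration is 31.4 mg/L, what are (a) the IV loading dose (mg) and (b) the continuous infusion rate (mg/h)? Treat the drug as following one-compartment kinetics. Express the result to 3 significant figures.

Total Vd = 1.3 × 100 = 130.0 L
LD = Vd · C_target = 130.0 × 31.4 = 4082 mg
Maintenance: replace elimination → rate = CL × Css = 1.300 × 31.4 = 40.82 mg/h

(a) 4080 mg; (b) 40.8 mg/h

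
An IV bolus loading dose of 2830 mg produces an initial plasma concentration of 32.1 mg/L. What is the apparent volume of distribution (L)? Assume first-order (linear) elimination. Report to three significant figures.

88.2 L

Immediately after an IV bolus, C₀ = Dose / Vd, so Vd = Dose / C₀.
Vd = 2830 / 32.1 = 88.16 L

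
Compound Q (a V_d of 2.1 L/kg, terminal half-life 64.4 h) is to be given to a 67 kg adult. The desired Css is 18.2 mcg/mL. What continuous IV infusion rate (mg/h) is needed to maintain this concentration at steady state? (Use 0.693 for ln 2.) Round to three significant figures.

Total Vd = 2.1 × 67 = 140.7 L
CL = ln 2 · Vd / t½ = 0.693 × 140.7 / 64.4 = 1.514 L/h
Infusion rate = CL × Css = 1.514 × 18.2 = 27.55 mg/h

27.6 mg/h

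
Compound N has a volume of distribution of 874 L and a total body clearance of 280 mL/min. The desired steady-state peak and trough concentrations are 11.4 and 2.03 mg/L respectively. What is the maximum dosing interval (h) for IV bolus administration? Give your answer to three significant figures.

89.8 h

CL = 280 mL/min × 60/1000 = 16.80 L/h
k = CL / Vd = 16.80 / 874.0 = 0.01922 h⁻¹
Between IV bolus doses, concentration decays as C = C₀·e^(−kτ), so C_peak/C_trough = e^(kτ).
τ_max = ln(C_peak/C_trough) / k = ln(11.4/2.03) / 0.01922 = 1.726 / 0.01922 = 89.80 h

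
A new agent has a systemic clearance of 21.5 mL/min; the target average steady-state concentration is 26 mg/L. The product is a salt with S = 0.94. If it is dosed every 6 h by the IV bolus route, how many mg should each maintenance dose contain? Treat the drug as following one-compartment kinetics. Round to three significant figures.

CL = 21.5 mL/min = 21.5 × 0.06 = 1.290 L/h
D = CL × Css × τ / S = 1.290 × 26 × 6 / 0.94 = 214.1 mg

214 mg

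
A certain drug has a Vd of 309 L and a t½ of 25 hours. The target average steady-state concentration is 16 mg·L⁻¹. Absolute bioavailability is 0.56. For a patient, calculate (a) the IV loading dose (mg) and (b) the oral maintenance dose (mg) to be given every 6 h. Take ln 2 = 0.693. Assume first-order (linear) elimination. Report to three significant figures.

(a) 4940 mg; (b) 1470 mg

LD = Vd × C = 309.0 × 16 = 4944 mg
CL = 0.693 × Vd / t½ = 0.693 × 309.0 / 25 = 8.565 L/h
D = CL × Css × τ / F = 8.565 × 16 × 6 / 0.56 = 1468 mg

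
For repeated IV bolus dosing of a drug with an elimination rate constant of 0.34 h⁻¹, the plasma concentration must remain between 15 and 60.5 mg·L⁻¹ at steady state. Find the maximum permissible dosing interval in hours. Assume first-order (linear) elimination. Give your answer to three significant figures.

4.10 h

Between IV bolus doses, concentration decays as C = C₀·e^(−kτ), so C_peak/C_trough = e^(kτ).
τ_max = ln(C_peak/C_trough) / k = ln(60.5/15) / 0.3400 = 1.395 / 0.3400 = 4.103 h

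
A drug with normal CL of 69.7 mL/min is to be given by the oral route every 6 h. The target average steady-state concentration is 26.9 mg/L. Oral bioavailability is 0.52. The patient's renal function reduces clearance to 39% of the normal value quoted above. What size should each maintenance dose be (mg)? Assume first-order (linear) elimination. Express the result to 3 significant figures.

506 mg

CL = 69.7 mL/min = 69.7 × 0.06 = 4.182 L/h
Patient clearance = 0.39 × 4.182 = 1.631 L/h
D = CL × Css × τ / F = 1.631 × 26.9 × 6 / 0.52 = 506.2 mg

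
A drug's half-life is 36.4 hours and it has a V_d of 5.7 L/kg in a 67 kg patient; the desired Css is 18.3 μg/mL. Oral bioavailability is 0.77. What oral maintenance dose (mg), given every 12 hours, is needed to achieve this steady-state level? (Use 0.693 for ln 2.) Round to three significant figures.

2070 mg

Total Vd = 5.7 × 67 = 381.9 L
CL = 0.693 × Vd / t½ = 0.693 × 381.9 / 36.4 = 7.271 L/h
D = CL × Css × τ / F = 7.271 × 18.3 × 12 / 0.77 = 2074 mg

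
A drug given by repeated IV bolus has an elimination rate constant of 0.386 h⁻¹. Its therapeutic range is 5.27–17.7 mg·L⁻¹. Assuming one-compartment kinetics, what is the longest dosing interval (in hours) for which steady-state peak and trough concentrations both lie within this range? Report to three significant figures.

Between IV bolus doses, concentration decays as C = C₀·e^(−kτ), so C_peak/C_trough = e^(kτ).
τ_max = ln(C_peak/C_trough) / k = ln(17.7/5.27) / 0.3860 = 1.212 / 0.3860 = 3.140 h

3.14 h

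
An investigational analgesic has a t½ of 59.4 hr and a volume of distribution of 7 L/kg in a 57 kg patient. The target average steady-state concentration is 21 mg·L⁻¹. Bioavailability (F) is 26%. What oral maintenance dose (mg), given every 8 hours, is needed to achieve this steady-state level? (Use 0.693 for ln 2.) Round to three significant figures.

Total Vd = 7 × 57 = 399.0 L
CL = 0.693 × Vd / t½ = 0.693 × 399.0 / 59.4 = 4.655 L/h
D = CL × Css × τ / F = 4.655 × 21 × 8 / 0.26 = 3008 mg

3010 mg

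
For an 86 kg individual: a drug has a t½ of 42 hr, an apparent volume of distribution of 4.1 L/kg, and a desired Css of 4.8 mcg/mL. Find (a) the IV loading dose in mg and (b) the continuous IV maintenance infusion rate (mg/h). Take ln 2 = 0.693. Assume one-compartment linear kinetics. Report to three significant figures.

Vd(total) = 86 kg × 4.1 L/kg = 352.6 L
LD = Vd × C = 352.6 × 4.8 = 1692 mg
CL = 0.693 × Vd / t½ = 0.693 × 352.6 / 42 = 5.818 L/h
Infusion rate = CL × Css = 5.818 × 4.8 = 27.93 mg/h

(a) 1690 mg; (b) 27.9 mg/h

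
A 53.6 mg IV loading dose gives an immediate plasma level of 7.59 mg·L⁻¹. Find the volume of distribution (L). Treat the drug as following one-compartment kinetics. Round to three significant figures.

7.06 L

Immediately after an IV bolus, C₀ = Dose / Vd, so Vd = Dose / C₀.
Vd = 53.6 / 7.59 = 7.062 L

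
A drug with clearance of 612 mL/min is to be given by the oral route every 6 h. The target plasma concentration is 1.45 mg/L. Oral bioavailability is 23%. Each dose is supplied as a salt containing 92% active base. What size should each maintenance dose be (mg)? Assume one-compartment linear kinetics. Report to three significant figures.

1510 mg

CL = 612 mL/min × 60/1000 = 36.72 L/h
D = CL × Css × τ / F / S = 36.72 × 1.45 × 6 / 0.23 / 0.92 = 1510 mg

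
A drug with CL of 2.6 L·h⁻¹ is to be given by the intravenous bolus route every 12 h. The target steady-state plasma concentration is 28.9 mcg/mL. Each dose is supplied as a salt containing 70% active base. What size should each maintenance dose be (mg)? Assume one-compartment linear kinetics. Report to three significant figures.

D = CL × Css × τ / S = 2.600 × 28.9 × 12 / 0.7 = 1288 mg

1290 mg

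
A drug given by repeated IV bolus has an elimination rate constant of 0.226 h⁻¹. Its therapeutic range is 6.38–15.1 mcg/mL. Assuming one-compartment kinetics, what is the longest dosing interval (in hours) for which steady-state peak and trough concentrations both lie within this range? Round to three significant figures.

3.81 h

Between IV bolus doses, concentration decays as C = C₀·e^(−kτ), so C_peak/C_trough = e^(kτ).
τ_max = ln(C_peak/C_trough) / k = ln(15.1/6.38) / 0.2260 = 0.8615 / 0.2260 = 3.812 h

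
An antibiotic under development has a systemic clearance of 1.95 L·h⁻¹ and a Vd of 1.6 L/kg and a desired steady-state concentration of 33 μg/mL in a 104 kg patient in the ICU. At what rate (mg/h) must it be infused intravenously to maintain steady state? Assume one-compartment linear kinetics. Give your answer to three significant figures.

64.4 mg/h

At steady state, infusion rate equals elimination rate: rate in = CL × Css.
R₀ = 1.950 × 33 = 64.35 mg/h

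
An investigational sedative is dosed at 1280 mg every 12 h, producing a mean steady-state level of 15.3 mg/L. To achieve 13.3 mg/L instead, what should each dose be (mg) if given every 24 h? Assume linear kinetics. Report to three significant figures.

2230 mg

With linear kinetics, Css is proportional to dose rate (D/τ) at fixed clearance.
D₂ = D₁ × (Css,target / Css,current) × (τ₂/τ₁) = 1280 × (13.3/15.3) × (24/12) = 2225 mg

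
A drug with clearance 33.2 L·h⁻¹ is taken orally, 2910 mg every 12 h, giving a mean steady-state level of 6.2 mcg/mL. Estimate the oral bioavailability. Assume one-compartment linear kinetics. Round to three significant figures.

F·D/τ = CL·Css at steady state → F = CL·Css·τ / D.
F = 33.2 × 6.2 × 12 / 2910 = 0.849

0.849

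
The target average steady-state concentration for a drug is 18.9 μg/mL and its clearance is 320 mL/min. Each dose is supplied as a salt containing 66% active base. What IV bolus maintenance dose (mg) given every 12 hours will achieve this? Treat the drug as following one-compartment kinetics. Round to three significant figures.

6600 mg

Convert clearance: 320 mL/min × 60 min/h ÷ 1000 mL/L = 19.20 L/h
At steady state, dose per interval replaces the amount cleared in that interval: S·D/τ = CL·Css.
D = CL × Css × τ / S = 19.20 × 18.9 × 12 / 0.66 = 6598 mg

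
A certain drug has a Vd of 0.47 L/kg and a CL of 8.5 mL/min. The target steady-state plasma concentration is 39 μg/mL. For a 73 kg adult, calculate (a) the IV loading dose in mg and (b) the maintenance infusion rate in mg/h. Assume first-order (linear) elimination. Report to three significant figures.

Vd = 0.47 L/kg × 73 kg = 34.31 L
Loading: fill Vd to C_target → 34.31 L × 39 mg/L = 1338 mg
CL = 8.5 mL/min = 8.5 × 0.06 = 0.5100 L/h
Maintenance infusion rate = CL × Css = 0.5100 × 39 = 19.89 mg/h

(a) 1340 mg; (b) 19.9 mg/h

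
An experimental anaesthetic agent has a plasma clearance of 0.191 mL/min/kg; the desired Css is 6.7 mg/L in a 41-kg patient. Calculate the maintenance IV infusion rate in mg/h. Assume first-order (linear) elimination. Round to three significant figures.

CL = 0.191 mL/min/kg × 41 kg = 7.831 mL/min = 7.831 × 60/1000 = 0.4699 L/h
R₀ = 0.4699 × 6.7 = 3.148 mg/h

3.15 mg/h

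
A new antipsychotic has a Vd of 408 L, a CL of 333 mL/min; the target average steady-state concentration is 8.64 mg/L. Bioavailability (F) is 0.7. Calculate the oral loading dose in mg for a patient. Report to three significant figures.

LD = Vd × C / F = 408.0 × 8.640 / 0.7 = 5036 mg

5040 mg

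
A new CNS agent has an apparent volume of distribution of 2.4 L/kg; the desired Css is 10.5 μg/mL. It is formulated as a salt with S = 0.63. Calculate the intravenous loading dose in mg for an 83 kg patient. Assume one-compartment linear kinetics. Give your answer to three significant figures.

3320 mg

Total Vd = 2.4 × 83 = 199.2 L
The loading dose fills Vd to the target concentration.
LD = Vd × C / S = 199.2 × 10.50 / 0.63 = 3320 mg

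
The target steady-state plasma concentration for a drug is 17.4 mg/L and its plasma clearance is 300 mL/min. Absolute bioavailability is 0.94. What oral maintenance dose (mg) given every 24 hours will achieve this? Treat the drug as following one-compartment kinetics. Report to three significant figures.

CL = 300 mL/min × 60/1000 = 18.00 L/h
D = CL × Css × τ / F = 18.00 × 17.4 × 24 / 0.94 = 7997 mg

8000 mg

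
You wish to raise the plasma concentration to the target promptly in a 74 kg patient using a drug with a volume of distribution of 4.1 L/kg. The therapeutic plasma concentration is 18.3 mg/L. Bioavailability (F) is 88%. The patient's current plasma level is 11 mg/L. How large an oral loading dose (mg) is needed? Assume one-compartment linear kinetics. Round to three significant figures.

2520 mg

Vd(total) = 74 kg × 4.1 L/kg = 303.4 L
Concentration deficit ΔC = 18.3 − 11 = 7.300 mg/L
LD = Vd × ΔC / F = 303.4 × 7.300 / 0.88 = 2517 mg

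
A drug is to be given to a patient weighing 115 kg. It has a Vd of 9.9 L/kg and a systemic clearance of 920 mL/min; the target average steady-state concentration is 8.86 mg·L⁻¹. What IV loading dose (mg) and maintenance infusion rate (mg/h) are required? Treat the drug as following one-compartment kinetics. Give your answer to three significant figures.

(a) 10100 mg; (b) 489 mg/h

Vd(total) = 115 kg × 9.9 L/kg = 1139 L
LD = Vd · C_target = 1139 × 8.86 = 10090 mg
CL = 920 mL/min = 920 × 0.06 = 55.20 L/h
Maintenance: replace elimination → rate = CL × Css = 55.20 × 8.86 = 489.1 mg/h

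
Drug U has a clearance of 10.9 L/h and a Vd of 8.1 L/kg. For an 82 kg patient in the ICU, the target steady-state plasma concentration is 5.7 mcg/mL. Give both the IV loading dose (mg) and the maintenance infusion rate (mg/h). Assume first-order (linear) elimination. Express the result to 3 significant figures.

(a) 3790 mg; (b) 62.1 mg/h

Vd = 8.1 L/kg × 82 kg = 664.2 L
Loading: fill Vd to C_target → 664.2 L × 5.7 mg/L = 3786 mg
Infusion rate = 10.90 L/h × 5.7 mg/L = 62.13 mg/h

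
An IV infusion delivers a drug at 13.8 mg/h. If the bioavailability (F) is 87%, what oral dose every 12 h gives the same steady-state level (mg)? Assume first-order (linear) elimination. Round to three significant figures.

190 mg

To maintain the same Css, the systemic dosing rate must be unchanged: F·D/τ = infusion rate.
D = rate × τ / F = 13.8 × 12 / 0.87 = 190.3 mg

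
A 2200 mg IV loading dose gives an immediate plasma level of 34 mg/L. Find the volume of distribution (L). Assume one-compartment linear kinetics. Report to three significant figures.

Immediately after an IV bolus, C₀ = Dose / Vd, so Vd = Dose / C₀.
Vd = 2200 / 34 = 64.71 L

64.7 L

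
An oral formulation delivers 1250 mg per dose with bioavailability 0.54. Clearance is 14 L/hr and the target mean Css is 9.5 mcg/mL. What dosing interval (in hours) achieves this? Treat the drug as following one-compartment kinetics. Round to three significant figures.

F·D/τ = CL·Css → τ = F·D / (CL·Css).
τ = 0.54 × 1250 / (14 × 9.5) = 5.075 h

5.08 h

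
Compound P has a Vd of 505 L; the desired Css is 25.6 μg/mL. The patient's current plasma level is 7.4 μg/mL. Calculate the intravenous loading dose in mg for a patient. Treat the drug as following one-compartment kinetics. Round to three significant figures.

Concentration deficit ΔC = 25.6 − 7.4 = 18.20 mg/L
LD = Vd × ΔC = 505.0 × 18.20 = 9191 mg

9190 mg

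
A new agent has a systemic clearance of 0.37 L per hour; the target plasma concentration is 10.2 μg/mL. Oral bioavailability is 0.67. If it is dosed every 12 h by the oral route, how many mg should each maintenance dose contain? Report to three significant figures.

67.6 mg

D = CL × Css × τ / F = 0.3700 × 10.2 × 12 / 0.67 = 67.59 mg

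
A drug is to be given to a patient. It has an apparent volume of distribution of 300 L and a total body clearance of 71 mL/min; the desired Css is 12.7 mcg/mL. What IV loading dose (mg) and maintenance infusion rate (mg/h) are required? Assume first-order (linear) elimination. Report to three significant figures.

Loading dose = Vd × C = 300.0 × 12.7 = 3810 mg
CL = 71 mL/min = 71 × 0.06 = 4.260 L/h
Maintenance: replace elimination → rate = CL × Css = 4.260 × 12.7 = 54.10 mg/h

(a) 3810 mg; (b) 54.1 mg/h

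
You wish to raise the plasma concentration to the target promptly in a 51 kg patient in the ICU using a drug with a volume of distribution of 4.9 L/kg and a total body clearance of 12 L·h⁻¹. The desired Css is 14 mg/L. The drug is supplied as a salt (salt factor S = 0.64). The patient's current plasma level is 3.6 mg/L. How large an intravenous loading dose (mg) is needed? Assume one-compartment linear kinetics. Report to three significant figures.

4060 mg

Vd = 4.9 L/kg × 51 kg = 249.9 L
LD is governed by Vd — clearance does not enter the loading-dose calculation.
Concentration deficit ΔC = 14 − 3.6 = 10.40 mg/L
LD = Vd × ΔC / S = 249.9 × 10.40 / 0.64 = 4061 mg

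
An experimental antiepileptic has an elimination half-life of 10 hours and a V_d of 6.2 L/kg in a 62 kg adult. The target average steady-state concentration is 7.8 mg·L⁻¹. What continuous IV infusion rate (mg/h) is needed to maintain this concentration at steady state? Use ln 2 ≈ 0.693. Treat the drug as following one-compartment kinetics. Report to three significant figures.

208 mg/h

Total Vd = 6.2 × 62 = 384.4 L
CL = 0.693 × Vd / t½ = 0.693 × 384.4 / 10 = 26.64 L/h
Infusion rate = CL × Css = 26.64 × 7.8 = 207.8 mg/h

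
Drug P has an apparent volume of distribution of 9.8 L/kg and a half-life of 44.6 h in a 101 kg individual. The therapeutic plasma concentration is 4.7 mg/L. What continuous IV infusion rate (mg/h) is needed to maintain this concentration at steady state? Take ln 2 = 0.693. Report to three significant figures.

72.3 mg/h

Vd(total) = 101 kg × 9.8 L/kg = 989.8 L
k = 0.693/44.6 = 0.01554 h⁻¹, so CL = k·Vd = 0.01554 × 989.8 = 15.38 L/h
Infusion rate = CL × Css = 15.38 × 4.7 = 72.29 mg/h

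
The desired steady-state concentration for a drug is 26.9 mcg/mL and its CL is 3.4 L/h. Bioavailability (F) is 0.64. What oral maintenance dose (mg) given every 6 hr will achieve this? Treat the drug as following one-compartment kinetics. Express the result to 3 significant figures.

D = CL × Css × τ / F = 3.400 × 26.9 × 6 / 0.64 = 857.4 mg

857 mg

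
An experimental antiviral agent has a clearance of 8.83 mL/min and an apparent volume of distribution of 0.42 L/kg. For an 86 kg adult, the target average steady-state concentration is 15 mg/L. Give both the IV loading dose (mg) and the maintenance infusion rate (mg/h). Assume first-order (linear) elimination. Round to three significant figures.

(a) 542 mg; (b) 7.95 mg/h

Total Vd = 0.42 × 86 = 36.12 L
Loading: fill Vd to C_target → 36.12 L × 15 mg/L = 541.8 mg
Convert clearance: 8.83 mL/min × 60 min/h ÷ 1000 mL/L = 0.5298 L/h
Maintenance: replace elimination → rate = CL × Css = 0.5298 × 15 = 7.947 mg/h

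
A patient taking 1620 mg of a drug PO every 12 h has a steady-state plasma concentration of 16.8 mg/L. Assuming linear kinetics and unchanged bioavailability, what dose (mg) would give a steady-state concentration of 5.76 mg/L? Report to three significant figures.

With linear kinetics, Css is proportional to dose rate (D/τ) at fixed clearance.
D₂ = D₁ × (Css,target / Css,current) = 1620 × 5.76/16.8 = 555.4 mg

555 mg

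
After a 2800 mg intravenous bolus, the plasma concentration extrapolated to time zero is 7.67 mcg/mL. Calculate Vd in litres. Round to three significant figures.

365 L

Immediately after an IV bolus, C₀ = Dose / Vd, so Vd = Dose / C₀.
Vd = 2800 / 7.67 = 365.1 L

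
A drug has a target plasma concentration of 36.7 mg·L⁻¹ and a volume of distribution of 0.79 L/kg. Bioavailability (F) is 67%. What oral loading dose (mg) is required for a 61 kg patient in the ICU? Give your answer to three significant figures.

2640 mg

Vd(total) = 61 kg × 0.79 L/kg = 48.19 L
The loading dose fills Vd to the target concentration.
LD = Vd × C / F = 48.19 × 36.70 / 0.67 = 2640 mg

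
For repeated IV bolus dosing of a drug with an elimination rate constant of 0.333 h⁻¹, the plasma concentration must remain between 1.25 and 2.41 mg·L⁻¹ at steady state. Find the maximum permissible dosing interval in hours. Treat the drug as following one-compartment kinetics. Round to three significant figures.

1.97 h

Between IV bolus doses, concentration decays as C = C₀·e^(−kτ), so C_peak/C_trough = e^(kτ).
τ_max = ln(C_peak/C_trough) / k = ln(2.41/1.25) / 0.3330 = 0.6565 / 0.3330 = 1.971 h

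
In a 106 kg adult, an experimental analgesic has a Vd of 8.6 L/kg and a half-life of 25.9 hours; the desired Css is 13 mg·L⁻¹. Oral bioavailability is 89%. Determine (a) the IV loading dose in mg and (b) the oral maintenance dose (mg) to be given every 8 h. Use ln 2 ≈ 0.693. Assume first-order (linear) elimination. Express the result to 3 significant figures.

Total Vd = 8.6 × 106 = 911.6 L
LD = Vd × C = 911.6 × 13 = 11850 mg
CL = 0.693 × Vd / t½ = 0.693 × 911.6 / 25.9 = 24.39 L/h
D = CL × Css × τ / F = 24.39 × 13 × 8 / 0.89 = 2850 mg

(a) 11900 mg; (b) 2850 mg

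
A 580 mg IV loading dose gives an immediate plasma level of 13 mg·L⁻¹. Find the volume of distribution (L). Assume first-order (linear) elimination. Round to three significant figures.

44.6 L

Immediately after an IV bolus, C₀ = Dose / Vd, so Vd = Dose / C₀.
Vd = 580 / 13 = 44.62 L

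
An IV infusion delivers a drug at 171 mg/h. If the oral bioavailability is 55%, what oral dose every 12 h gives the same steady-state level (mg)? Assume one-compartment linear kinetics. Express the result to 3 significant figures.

3730 mg

To maintain the same Css, the systemic dosing rate must be unchanged: F·D/τ = infusion rate.
D = rate × τ / F = 171 × 12 / 0.55 = 3731 mg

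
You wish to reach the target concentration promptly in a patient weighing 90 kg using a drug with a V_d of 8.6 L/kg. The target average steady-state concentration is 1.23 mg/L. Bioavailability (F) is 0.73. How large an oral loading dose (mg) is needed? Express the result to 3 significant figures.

Vd = 8.6 L/kg × 90 kg = 774.0 L
The loading dose fills Vd to the target concentration.
LD = Vd × C / F = 774.0 × 1.230 / 0.73 = 1304 mg

1300 mg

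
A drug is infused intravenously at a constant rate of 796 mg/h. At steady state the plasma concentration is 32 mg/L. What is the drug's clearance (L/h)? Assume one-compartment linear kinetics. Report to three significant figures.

At steady state, infusion rate = CL × Css, so CL = rate / Css.
CL = 796 / 32 = 24.88 L/h

24.9 L/h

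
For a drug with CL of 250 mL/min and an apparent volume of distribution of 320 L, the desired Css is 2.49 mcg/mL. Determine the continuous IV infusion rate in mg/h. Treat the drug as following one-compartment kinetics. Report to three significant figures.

CL = 250 mL/min × 60/1000 = 15.00 L/h
Maintenance depends on clearance, not Vd — rate in must match rate out.
Rate = CL × Css = 15.00 × 2.49 = 37.35 mg/h

37.4 mg/h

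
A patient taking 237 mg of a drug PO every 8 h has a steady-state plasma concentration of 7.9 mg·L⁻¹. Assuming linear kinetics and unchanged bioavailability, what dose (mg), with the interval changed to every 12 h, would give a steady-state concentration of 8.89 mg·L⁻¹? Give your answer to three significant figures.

400 mg

For first-order elimination, Css ∝ F·D/(CL·τ); F and CL are unchanged, so Css ∝ D/τ.
D₂ = D₁ × (Css,target / Css,current) × (τ₂/τ₁) = 237 × (8.89/7.9) × (12/8) = 400.1 mg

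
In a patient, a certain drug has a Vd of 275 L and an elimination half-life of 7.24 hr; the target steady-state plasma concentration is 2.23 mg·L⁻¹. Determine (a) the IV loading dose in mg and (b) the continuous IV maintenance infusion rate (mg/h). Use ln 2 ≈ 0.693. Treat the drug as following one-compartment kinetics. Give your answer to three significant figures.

(a) 613 mg; (b) 58.7 mg/h

LD = Vd × C = 275.0 × 2.23 = 613.3 mg
CL = 0.693 × Vd / t½ = 0.693 × 275.0 / 7.24 = 26.32 L/h
Infusion rate = CL × Css = 26.32 × 2.23 = 58.69 mg/h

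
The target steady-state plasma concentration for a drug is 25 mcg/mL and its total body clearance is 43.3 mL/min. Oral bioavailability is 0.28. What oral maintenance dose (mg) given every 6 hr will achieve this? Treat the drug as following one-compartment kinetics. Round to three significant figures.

1390 mg

CL = 43.3 mL/min = 43.3 × 0.06 = 2.598 L/h
At steady state, dose per interval replaces the amount cleared in that interval: F·D/τ = CL·Css.
D = CL × Css × τ / F = 2.598 × 25 × 6 / 0.28 = 1392 mg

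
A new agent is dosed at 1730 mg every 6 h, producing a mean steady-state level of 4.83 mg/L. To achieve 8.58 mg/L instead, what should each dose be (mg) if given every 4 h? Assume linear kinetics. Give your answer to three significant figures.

For first-order elimination, Css ∝ F·D/(CL·τ); F and CL are unchanged, so Css ∝ D/τ.
D₂ = D₁ × (Css,target / Css,current) × (τ₂/τ₁) = 1730 × (8.58/4.83) × (4/6) = 2049 mg

2050 mg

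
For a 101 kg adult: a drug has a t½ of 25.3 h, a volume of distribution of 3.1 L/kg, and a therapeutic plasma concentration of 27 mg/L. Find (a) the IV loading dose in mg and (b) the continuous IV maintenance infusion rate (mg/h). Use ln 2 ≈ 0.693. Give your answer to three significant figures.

Vd = 3.1 L/kg × 101 kg = 313.1 L
LD = Vd × C = 313.1 × 27 = 8454 mg
CL = 0.693 × Vd / t½ = 0.693 × 313.1 / 25.3 = 8.576 L/h
Infusion rate = CL × Css = 8.576 × 27 = 231.6 mg/h

(a) 8450 mg; (b) 232 mg/h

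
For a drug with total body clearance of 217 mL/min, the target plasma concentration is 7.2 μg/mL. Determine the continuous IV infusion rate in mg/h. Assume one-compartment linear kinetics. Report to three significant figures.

CL = 217 mL/min × 60/1000 = 13.02 L/h
Infusion rate = CL · Css = 13.02 L/h × 7.2 mg/L = 93.74 mg/h

93.7 mg/h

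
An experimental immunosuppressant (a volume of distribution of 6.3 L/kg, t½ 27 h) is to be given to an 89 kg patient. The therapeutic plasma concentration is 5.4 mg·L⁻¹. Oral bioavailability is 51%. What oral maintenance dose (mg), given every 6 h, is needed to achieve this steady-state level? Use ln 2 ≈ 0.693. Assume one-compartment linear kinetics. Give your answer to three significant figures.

Vd(total) = 89 kg × 6.3 L/kg = 560.7 L
CL = ln 2 · Vd / t½ = 0.693 × 560.7 / 27 = 14.39 L/h
D = CL × Css × τ / F = 14.39 × 5.4 × 6 / 0.51 = 914.2 mg

914 mg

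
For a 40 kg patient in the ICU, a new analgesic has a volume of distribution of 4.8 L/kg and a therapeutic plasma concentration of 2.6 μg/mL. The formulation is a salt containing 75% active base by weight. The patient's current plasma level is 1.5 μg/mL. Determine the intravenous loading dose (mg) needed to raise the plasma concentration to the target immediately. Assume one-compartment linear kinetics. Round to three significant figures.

Vd = 4.8 L/kg × 40 kg = 192.0 L
The loading dose fills Vd to the target concentration.
Concentration deficit ΔC = 2.6 − 1.5 = 1.100 mg/L
LD = Vd × ΔC / S = 192.0 × 1.100 / 0.75 = 281.6 mg

282 mg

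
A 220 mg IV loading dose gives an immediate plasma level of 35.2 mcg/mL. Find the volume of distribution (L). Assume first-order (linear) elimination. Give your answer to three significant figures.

6.25 L

Immediately after an IV bolus, C₀ = Dose / Vd, so Vd = Dose / C₀.
Vd = 220 / 35.2 = 6.250 L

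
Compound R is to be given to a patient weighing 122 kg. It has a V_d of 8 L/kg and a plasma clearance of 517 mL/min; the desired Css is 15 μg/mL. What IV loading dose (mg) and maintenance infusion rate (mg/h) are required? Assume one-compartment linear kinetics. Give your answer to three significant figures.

(a) 14600 mg; (b) 465 mg/h

Vd(total) = 122 kg × 8 L/kg = 976.0 L
Loading dose = Vd × C = 976.0 × 15 = 14640 mg
CL = 517 mL/min × 60/1000 = 31.02 L/h
Infusion rate = 31.02 L/h × 15 mg/L = 465.3 mg/h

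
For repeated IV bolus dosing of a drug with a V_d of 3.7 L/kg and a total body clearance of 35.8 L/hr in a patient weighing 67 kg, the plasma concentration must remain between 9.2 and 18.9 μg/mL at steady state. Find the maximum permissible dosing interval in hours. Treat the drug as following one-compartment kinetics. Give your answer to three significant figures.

4.99 h

Vd(total) = 67 kg × 3.7 L/kg = 247.9 L
k = CL / Vd = 35.80 / 247.9 = 0.1444 h⁻¹
Between IV bolus doses, concentration decays as C = C₀·e^(−kτ), so C_peak/C_trough = e^(kτ).
τ_max = ln(C_peak/C_trough) / k = ln(18.9/9.2) / 0.1444 = 0.7200 / 0.1444 = 4.986 h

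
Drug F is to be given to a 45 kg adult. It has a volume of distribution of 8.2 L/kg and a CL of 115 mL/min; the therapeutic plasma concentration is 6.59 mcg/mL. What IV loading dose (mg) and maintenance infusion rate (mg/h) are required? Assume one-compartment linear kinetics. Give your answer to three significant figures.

Total Vd = 8.2 × 45 = 369.0 L
Loading: fill Vd to C_target → 369.0 L × 6.59 mg/L = 2432 mg
Convert clearance: 115 mL/min × 60 min/h ÷ 1000 mL/L = 6.900 L/h
Maintenance: replace elimination → rate = CL × Css = 6.900 × 6.59 = 45.47 mg/h

(a) 2430 mg; (b) 45.5 mg/h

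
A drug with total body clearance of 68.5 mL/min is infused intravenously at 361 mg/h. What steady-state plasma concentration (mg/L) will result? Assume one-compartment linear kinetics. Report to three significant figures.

Convert clearance: 68.5 mL/min × 60 min/h ÷ 1000 mL/L = 4.110 L/h
Css = rate / CL = 361 / 4.110 = 87.83 mg/L

87.8 mg/L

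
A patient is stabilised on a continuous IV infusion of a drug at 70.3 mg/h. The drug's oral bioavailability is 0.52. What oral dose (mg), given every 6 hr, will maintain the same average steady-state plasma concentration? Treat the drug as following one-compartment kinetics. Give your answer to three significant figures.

811 mg

To maintain the same Css, the systemic dosing rate must be unchanged: F·D/τ = infusion rate.
D = rate × τ / F = 70.3 × 6 / 0.52 = 811.2 mg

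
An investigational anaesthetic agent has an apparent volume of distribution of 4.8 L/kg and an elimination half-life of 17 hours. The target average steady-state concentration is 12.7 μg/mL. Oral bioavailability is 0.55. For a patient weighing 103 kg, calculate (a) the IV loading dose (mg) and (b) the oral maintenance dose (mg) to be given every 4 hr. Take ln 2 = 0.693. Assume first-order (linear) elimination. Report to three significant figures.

(a) 6280 mg; (b) 1860 mg

Vd = 4.8 L/kg × 103 kg = 494.4 L
LD = Vd × C = 494.4 × 12.7 = 6279 mg
CL = 0.693 × Vd / t½ = 0.693 × 494.4 / 17 = 20.15 L/h
D = CL × Css × τ / F = 20.15 × 12.7 × 4 / 0.55 = 1861 mg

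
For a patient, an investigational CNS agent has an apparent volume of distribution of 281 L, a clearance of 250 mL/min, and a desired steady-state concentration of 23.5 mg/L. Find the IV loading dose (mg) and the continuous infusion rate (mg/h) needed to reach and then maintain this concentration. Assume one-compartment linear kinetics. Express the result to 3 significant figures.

(a) 6600 mg; (b) 353 mg/h

Loading dose = Vd × C = 281.0 × 23.5 = 6604 mg
Convert clearance: 250 mL/min × 60 min/h ÷ 1000 mL/L = 15.00 L/h
Maintenance infusion rate = CL × Css = 15.00 × 23.5 = 352.5 mg/h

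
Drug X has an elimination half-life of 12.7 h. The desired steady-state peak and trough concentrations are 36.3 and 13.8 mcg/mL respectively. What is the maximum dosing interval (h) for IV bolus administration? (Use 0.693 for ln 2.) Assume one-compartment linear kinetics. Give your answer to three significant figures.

k = 0.693 / t½ = 0.693 / 12.7 = 0.05457 h⁻¹
Between IV bolus doses, concentration decays as C = C₀·e^(−kτ), so C_peak/C_trough = e^(kτ).
τ_max = ln(C_peak/C_trough) / k = ln(36.3/13.8) / 0.05457 = 0.9671 / 0.05457 = 17.72 h

17.7 h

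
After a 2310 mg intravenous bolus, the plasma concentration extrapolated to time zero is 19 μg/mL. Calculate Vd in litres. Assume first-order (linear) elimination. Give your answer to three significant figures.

122 L

Immediately after an IV bolus, C₀ = Dose / Vd, so Vd = Dose / C₀.
Vd = 2310 / 19 = 121.6 L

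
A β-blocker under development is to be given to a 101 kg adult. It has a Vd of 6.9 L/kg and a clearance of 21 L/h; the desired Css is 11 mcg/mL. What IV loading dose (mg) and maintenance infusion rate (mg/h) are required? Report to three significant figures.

(a) 7670 mg; (b) 231 mg/h

Vd = 6.9 L/kg × 101 kg = 696.9 L
Loading: fill Vd to C_target → 696.9 L × 11 mg/L = 7666 mg
Maintenance: replace elimination → rate = CL × Css = 21.00 × 11 = 231.0 mg/h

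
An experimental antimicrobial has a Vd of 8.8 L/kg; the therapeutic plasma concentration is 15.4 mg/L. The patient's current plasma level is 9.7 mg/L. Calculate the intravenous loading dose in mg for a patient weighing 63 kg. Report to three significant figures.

3160 mg

Vd = 8.8 L/kg × 63 kg = 554.4 L
Concentration deficit ΔC = 15.4 − 9.7 = 5.700 mg/L
LD = Vd × ΔC = 554.4 × 5.700 = 3160 mg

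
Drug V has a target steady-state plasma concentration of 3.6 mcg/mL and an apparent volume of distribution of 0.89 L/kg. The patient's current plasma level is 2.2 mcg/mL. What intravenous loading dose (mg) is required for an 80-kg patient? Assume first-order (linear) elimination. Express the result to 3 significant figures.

99.7 mg

Vd(total) = 80 kg × 0.89 L/kg = 71.20 L
Concentration deficit ΔC = 3.6 − 2.2 = 1.400 mg/L
LD = Vd × ΔC = 71.20 × 1.400 = 99.68 mg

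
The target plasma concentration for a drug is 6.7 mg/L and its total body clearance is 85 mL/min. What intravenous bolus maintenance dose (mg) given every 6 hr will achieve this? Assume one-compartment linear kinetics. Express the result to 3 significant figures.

Convert clearance: 85 mL/min × 60 min/h ÷ 1000 mL/L = 5.100 L/h
D = CL × Css × τ = 5.100 × 6.7 × 6 = 205.0 mg

205 mg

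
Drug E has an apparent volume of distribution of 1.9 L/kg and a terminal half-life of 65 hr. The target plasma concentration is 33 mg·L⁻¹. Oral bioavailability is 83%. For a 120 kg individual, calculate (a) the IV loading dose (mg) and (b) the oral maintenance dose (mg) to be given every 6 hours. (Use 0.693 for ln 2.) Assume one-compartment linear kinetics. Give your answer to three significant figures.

(a) 7520 mg; (b) 580 mg

Total Vd = 1.9 × 120 = 228.0 L
LD = Vd × C = 228.0 × 33 = 7524 mg
CL = 0.693 × Vd / t½ = 0.693 × 228.0 / 65 = 2.431 L/h
D = CL × Css × τ / F = 2.431 × 33 × 6 / 0.83 = 579.9 mg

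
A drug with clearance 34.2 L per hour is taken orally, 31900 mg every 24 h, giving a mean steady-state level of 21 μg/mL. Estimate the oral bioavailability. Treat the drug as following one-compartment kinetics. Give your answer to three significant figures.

F·D/τ = CL·Css at steady state → F = CL·Css·τ / D.
F = 34.2 × 21 × 24 / 31900 = 0.540

0.540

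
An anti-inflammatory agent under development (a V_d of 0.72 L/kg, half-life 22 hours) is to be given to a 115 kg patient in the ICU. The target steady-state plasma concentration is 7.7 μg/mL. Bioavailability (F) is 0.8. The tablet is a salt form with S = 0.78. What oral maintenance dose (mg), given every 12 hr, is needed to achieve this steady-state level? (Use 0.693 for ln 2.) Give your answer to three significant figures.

Vd(total) = 115 kg × 0.72 L/kg = 82.80 L
k = 0.693/22 = 0.03150 h⁻¹, so CL = k·Vd = 0.03150 × 82.80 = 2.608 L/h
D = CL × Css × τ / F / S = 2.608 × 7.7 × 12 / 0.8 / 0.78 = 386.2 mg

386 mg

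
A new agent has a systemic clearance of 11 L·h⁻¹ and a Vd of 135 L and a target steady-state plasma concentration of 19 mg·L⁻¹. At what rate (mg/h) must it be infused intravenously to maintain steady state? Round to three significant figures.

R₀ = 11.00 × 19 = 209.0 mg/h

209 mg/h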